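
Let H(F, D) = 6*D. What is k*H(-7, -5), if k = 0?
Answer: 0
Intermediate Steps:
k*H(-7, -5) = 0*(6*(-5)) = 0*(-30) = 0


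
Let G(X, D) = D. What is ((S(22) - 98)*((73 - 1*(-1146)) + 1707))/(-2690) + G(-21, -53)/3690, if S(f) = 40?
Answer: 12521599/198522 ≈ 63.074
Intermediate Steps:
((S(22) - 98)*((73 - 1*(-1146)) + 1707))/(-2690) + G(-21, -53)/3690 = ((40 - 98)*((73 - 1*(-1146)) + 1707))/(-2690) - 53/3690 = -58*((73 + 1146) + 1707)*(-1/2690) - 53*1/3690 = -58*(1219 + 1707)*(-1/2690) - 53/3690 = -58*2926*(-1/2690) - 53/3690 = -169708*(-1/2690) - 53/3690 = 84854/1345 - 53/3690 = 12521599/198522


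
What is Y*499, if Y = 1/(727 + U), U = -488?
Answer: 499/239 ≈ 2.0879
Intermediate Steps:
Y = 1/239 (Y = 1/(727 - 488) = 1/239 ≈ 0.0041841)
Y*499 = (1/239)*499 = 499/239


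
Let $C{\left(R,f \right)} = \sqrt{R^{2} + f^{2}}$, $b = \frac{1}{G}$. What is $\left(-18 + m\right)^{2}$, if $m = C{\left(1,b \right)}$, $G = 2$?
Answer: $\frac{\left(36 - \sqrt{5}\right)^{2}}{4} \approx 285.0$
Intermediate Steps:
$b = \frac{1}{2} \approx 0.5$
$m = \frac{\sqrt{5}}{2}$ ($m = \sqrt{1^{2} + \left(\frac{1}{2}\right)^{2}} = \sqrt{1 + \frac{1}{4}} = \sqrt{\frac{5}{4}} = \frac{\sqrt{5}}{2} \approx 1.118$)
$\left(-18 + m\right)^{2} = \left(-18 + \frac{\sqrt{5}}{2}\right)^{2}$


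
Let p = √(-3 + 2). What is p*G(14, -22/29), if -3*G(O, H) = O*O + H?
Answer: -5662*I/87 ≈ -65.08*I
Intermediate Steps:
p = I (p = √(-1) = I ≈ 1.0*I)
G(O, H) = -H/3 - O²/3 (G(O, H) = -(O*O + H)/3 = -(O² + H)/3 = -(H + O²)/3 = -H/3 - O²/3)
p*G(14, -22/29) = I*(-(-22)/(3*29) - ⅓*14²) = I*(-(-22)/(3*29) - ⅓*196) = I*(-⅓*(-22/29) - 196/3) = I*(22/87 - 196/3) = I*(-5662/87) = -5662*I/87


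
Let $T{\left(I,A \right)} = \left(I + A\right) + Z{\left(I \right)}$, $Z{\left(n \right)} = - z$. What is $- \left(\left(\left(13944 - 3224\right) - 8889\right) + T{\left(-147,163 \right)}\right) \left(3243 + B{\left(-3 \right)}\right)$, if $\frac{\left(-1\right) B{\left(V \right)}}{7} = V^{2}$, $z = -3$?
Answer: $-5883000$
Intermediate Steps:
$Z{\left(n \right)} = 3$ ($Z{\left(n \right)} = \left(-1\right) \left(-3\right) = 3$)
$T{\left(I,A \right)} = 3 + A + I$ ($T{\left(I,A \right)} = \left(I + A\right) + 3 = \left(A + I\right) + 3 = 3 + A + I$)
$B{\left(V \right)} = - 7 V^{2}$
$- \left(\left(\left(13944 - 3224\right) - 8889\right) + T{\left(-147,163 \right)}\right) \left(3243 + B{\left(-3 \right)}\right) = - \left(\left(\left(13944 - 3224\right) - 8889\right) + \left(3 + 163 - 147\right)\right) \left(3243 - 7 \left(-3\right)^{2}\right) = - \left(\left(10720 - 8889\right) + 19\right) \left(3243 - 63\right) = - \left(1831 + 19\right) \left(3243 - 63\right) = - 1850 \cdot 3180 = \left(-1\right) 5883000 = -5883000$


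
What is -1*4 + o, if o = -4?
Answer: -8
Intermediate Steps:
-1*4 + o = -1*4 - 4 = -4 - 4 = -8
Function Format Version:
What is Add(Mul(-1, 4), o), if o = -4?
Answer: -8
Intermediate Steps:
Add(Mul(-1, 4), o) = Add(Mul(-1, 4), -4) = Add(-4, -4) = -8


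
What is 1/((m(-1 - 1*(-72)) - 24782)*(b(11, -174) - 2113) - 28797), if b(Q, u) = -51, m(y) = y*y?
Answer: 1/42690727 ≈ 2.3424e-8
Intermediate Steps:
m(y) = y**2
1/((m(-1 - 1*(-72)) - 24782)*(b(11, -174) - 2113) - 28797) = 1/(((-1 - 1*(-72))**2 - 24782)*(-51 - 2113) - 28797) = 1/(((-1 + 72)**2 - 24782)*(-2164) - 28797) = 1/((71**2 - 24782)*(-2164) - 28797) = 1/((5041 - 24782)*(-2164) - 28797) = 1/(-19741*(-2164) - 28797) = 1/(42719524 - 28797) = 1/42690727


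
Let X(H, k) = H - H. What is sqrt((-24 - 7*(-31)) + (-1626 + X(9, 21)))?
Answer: I*sqrt(1433) ≈ 37.855*I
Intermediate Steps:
X(H, k) = 0
sqrt((-24 - 7*(-31)) + (-1626 + X(9, 21))) = sqrt((-24 - 7*(-31)) + (-1626 + 0)) = sqrt((-24 + 217) - 1626) = sqrt(193 - 1626) = sqrt(-1433) = I*sqrt(1433)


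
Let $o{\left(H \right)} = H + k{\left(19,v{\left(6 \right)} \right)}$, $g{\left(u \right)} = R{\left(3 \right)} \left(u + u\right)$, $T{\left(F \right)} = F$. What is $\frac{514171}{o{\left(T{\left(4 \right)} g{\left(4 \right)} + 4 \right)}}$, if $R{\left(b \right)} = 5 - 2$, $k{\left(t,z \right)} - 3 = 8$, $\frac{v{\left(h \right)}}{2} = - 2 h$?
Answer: $\frac{514171}{111} \approx 4632.2$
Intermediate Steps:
$v{\left(h \right)} = - 4 h$ ($v{\left(h \right)} = 2 \left(- 2 h\right) = - 4 h$)
$k{\left(t,z \right)} = 11$ ($k{\left(t,z \right)} = 3 + 8 = 11$)
$R{\left(b \right)} = 3$
$g{\left(u \right)} = 6 u$ ($g{\left(u \right)} = 3 \left(u + u\right) = 3 \cdot 2 u = 6 u$)
$o{\left(H \right)} = 11 + H$ ($o{\left(H \right)} = H + 11 = 11 + H$)
$\frac{514171}{o{\left(T{\left(4 \right)} g{\left(4 \right)} + 4 \right)}} = \frac{514171}{11 + \left(4 \cdot 6 \cdot 4 + 4\right)} = \frac{514171}{11 + \left(4 \cdot 24 + 4\right)} = \frac{514171}{11 + \left(96 + 4\right)} = \frac{514171}{11 + 100} = \frac{514171}{111}$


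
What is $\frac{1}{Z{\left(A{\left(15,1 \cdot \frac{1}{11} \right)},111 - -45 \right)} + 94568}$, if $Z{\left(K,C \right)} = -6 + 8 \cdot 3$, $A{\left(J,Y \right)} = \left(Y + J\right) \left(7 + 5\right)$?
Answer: $\frac{1}{94586} \approx 1.0572 \cdot 10^{-5}$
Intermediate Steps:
$A{\left(J,Y \right)} = 12 J + 12 Y$ ($A{\left(J,Y \right)} = \left(J + Y\right) 12 = 12 J + 12 Y$)
$Z{\left(K,C \right)} = 18$ ($Z{\left(K,C \right)} = -6 + 24 = 18$)
$\frac{1}{Z{\left(A{\left(15,1 \cdot \frac{1}{11} \right)},111 - -45 \right)} + 94568} = \frac{1}{18 + 94568} = \frac{1}{94586}$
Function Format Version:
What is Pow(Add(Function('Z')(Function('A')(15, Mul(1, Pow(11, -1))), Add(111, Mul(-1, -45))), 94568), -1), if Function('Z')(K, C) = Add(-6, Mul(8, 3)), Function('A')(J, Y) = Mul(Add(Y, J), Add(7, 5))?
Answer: Rational(1, 94586) ≈ 1.0572e-5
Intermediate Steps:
Function('A')(J, Y) = Add(Mul(12, J), Mul(12, Y)) (Function('A')(J, Y) = Mul(Add(J, Y), 12) = Add(Mul(12, J), Mul(12, Y)))
Function('Z')(K, C) = 18 (Function('Z')(K, C) = Add(-6, 24) = 18)
Pow(Add(Function('Z')(Function('A')(15, Mul(1, Pow(11, -1))), Add(111, Mul(-1, -45))), 94568), -1) = Pow(Add(18, 94568), -1) = Pow(94586, -1) = Rational(1, 94586)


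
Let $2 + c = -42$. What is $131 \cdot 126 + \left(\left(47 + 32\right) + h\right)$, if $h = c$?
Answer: $16541$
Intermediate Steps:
$c = -44$ ($c = -2 - 42 = -44$)
$h = -44$
$131 \cdot 126 + \left(\left(47 + 32\right) + h\right) = 131 \cdot 126 + \left(\left(47 + 32\right) - 44\right) = 16506 + \left(79 - 44\right) = 16506 + 35 = 16541$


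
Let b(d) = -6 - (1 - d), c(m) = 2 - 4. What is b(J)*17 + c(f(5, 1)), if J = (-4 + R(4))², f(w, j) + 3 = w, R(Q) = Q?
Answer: -121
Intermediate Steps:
f(w, j) = -3 + w
c(m) = -2
J = 0 (J = (-4 + 4)² = 0² = 0)
b(d) = -7 + d (b(d) = -6 + (-1 + d) = -7 + d)
b(J)*17 + c(f(5, 1)) = (-7 + 0)*17 - 2 = -7*17 - 2 = -119 - 2 = -121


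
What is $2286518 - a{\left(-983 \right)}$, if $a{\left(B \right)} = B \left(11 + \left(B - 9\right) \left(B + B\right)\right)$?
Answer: $1919414707$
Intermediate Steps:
$a{\left(B \right)} = B \left(11 + 2 B \left(-9 + B\right)\right)$ ($a{\left(B \right)} = B \left(11 + \left(-9 + B\right) 2 B\right) = B \left(11 + 2 B \left(-9 + B\right)\right)$)
$2286518 - a{\left(-983 \right)} = 2286518 - - 983 \left(11 - -17694 + 2 \left(-983\right)^{2}\right) = 2286518 - - 983 \left(11 + 17694 + 2 \cdot 966289\right) = 2286518 - - 983 \left(11 + 17694 + 1932578\right) = 2286518 - \left(-983\right) 1950283 = 2286518 - -1917128189 = 2286518 + 1917128189 = 1919414707$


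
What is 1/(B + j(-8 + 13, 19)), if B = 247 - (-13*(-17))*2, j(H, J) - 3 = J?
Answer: -1/173 ≈ -0.0057803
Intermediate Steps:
j(H, J) = 3 + J
B = -195 (B = 247 - 221*2 = 247 - 1*442 = 247 - 442 = -195)
1/(B + j(-8 + 13, 19)) = 1/(-195 + (3 + 19)) = 1/(-195 + 22) = 1/(-173) = -1/173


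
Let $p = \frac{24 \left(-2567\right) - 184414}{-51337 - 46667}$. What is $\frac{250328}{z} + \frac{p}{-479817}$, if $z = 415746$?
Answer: $\frac{108993684273199}{181018831289166} \approx 0.60211$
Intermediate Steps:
$p = \frac{123011}{49002}$ ($p = \frac{-61608 - 184414}{-98004} = \left(-246022\right) \left(- \frac{1}{98004}\right) = \frac{123011}{49002} \approx 2.5103$)
$\frac{250328}{z} + \frac{p}{-479817} = \frac{250328}{415746} + \frac{123011}{49002 \left(-479817\right)} = 250328 \cdot \frac{1}{415746} + \frac{123011}{49002} \left(- \frac{1}{479817}\right) = \frac{125164}{207873} - \frac{123011}{23511992634} = \frac{108993684273199}{181018831289166}$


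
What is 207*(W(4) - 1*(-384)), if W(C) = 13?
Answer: 82179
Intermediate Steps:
207*(W(4) - 1*(-384)) = 207*(13 - 1*(-384)) = 207*(13 + 384) = 207*397 = 82179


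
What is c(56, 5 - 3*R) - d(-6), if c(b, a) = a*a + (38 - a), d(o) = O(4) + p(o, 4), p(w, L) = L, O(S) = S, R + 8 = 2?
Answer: 536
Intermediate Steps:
R = -6 (R = -8 + 2 = -6)
d(o) = 8 (d(o) = 4 + 4 = 8)
c(b, a) = 38 + a² - a (c(b, a) = a² + (38 - a) = 38 + a² - a)
c(56, 5 - 3*R) - d(-6) = (38 + (5 - 3*(-6))² - (5 - 3*(-6))) - 1*8 = (38 + (5 + 18)² - (5 + 18)) - 8 = (38 + 23² - 1*23) - 8 = (38 + 529 - 23) - 8 = 544 - 8 = 536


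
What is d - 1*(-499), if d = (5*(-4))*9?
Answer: 319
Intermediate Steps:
d = -180 (d = -20*9 = -180)
d - 1*(-499) = -180 - 1*(-499) = -180 + 499 = 319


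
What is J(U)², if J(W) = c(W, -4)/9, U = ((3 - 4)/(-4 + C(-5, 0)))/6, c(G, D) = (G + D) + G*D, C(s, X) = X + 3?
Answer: ¼ ≈ 0.25000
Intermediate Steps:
C(s, X) = 3 + X
c(G, D) = D + G + D*G (c(G, D) = (D + G) + D*G = D + G + D*G)
U = ⅙ (U = ((3 - 4)/(-4 + (3 + 0)))/6 = -1/(-4 + 3)*(⅙) = -1/(-1)*(⅙) = -1*(-1)*(⅙) = 1*(⅙) = ⅙ ≈ 0.16667)
J(W) = -4/9 - W/3 (J(W) = (-4 + W - 4*W)/9 = (-4 - 3*W)*(⅑) = -4/9 - W/3)
J(U)² = (-4/9 - ⅓*⅙)² = (-4/9 - 1/18)² = (-½)² = ¼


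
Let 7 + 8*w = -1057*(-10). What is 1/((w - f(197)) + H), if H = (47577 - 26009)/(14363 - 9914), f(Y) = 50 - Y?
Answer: 35592/52399355 ≈ 0.00067925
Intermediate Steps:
w = 10563/8 (w = -7/8 + (-1057*(-10))/8 = -7/8 + (⅛)*10570 = -7/8 + 5285/4 = 10563/8 ≈ 1320.4)
H = 21568/4449 ≈ 4.8478
1/((w - f(197)) + H) = 1/((10563/8 - (50 - 1*197)) + 21568/4449) = 1/((10563/8 - (50 - 197)) + 21568/4449) = 1/((10563/8 - 1*(-147)) + 21568/4449) = 1/((10563/8 + 147) + 21568/4449) = 1/(11739/8 + 21568/4449) = 1/(52399355/35592) = 35592/52399355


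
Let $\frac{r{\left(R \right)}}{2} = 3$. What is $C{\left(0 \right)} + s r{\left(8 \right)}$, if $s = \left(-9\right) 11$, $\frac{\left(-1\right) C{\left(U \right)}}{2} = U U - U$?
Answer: $-594$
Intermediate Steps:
$r{\left(R \right)} = 6$ ($r{\left(R \right)} = 2 \cdot 3 = 6$)
$C{\left(U \right)} = - 2 U^{2} + 2 U$ ($C{\left(U \right)} = - 2 \left(U U - U\right) = - 2 \left(U^{2} - U\right) = - 2 U^{2} + 2 U$)
$s = -99$
$C{\left(0 \right)} + s r{\left(8 \right)} = 2 \cdot 0 \left(1 - 0\right) - 594 = 2 \cdot 0 \left(1 + 0\right) - 594 = 2 \cdot 0 \cdot 1 - 594 = 0 - 594 = -594$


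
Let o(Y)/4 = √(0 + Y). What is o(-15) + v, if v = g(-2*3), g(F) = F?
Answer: -6 + 4*I*√15 ≈ -6.0 + 15.492*I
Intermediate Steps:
v = -6 (v = -2*3 = -6)
o(Y) = 4*√Y (o(Y) = 4*√(0 + Y) = 4*√Y)
o(-15) + v = 4*√(-15) - 6 = 4*(I*√15) - 6 = 4*I*√15 - 6 = -6 + 4*I*√15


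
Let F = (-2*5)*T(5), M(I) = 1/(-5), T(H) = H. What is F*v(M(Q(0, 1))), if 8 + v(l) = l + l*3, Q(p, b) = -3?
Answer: 440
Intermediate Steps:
M(I) = -⅕
v(l) = -8 + 4*l (v(l) = -8 + (l + l*3) = -8 + (l + 3*l) = -8 + 4*l)
F = -50 (F = -2*5*5 = -10*5 = -50)
F*v(M(Q(0, 1))) = -50*(-8 + 4*(-⅕)) = -50*(-8 - ⅘) = -50*(-44/5) = 440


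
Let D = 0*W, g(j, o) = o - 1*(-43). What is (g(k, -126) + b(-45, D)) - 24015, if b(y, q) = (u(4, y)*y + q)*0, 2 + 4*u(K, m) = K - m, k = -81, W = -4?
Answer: -24098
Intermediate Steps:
g(j, o) = 43 + o (g(j, o) = o + 43 = 43 + o)
D = 0 (D = 0*(-4) = 0)
u(K, m) = -1/2 - m/4 + K/4 (u(K, m) = -1/2 + (K - m)/4 = -1/2 + (-m/4 + K/4) = -1/2 - m/4 + K/4)
b(y, q) = 0 (b(y, q) = ((-1/2 - y/4 + (1/4)*4)*y + q)*0 = ((-1/2 - y/4 + 1)*y + q)*0 = ((1/2 - y/4)*y + q)*0 = (y*(1/2 - y/4) + q)*0 = (q + y*(1/2 - y/4))*0 = 0)
(g(k, -126) + b(-45, D)) - 24015 = ((43 - 126) + 0) - 24015 = (-83 + 0) - 24015 = -83 - 24015 = -24098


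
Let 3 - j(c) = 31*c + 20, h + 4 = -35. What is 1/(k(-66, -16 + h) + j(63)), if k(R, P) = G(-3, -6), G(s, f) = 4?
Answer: -1/1966 ≈ -0.00050865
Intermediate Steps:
h = -39 (h = -4 - 35 = -39)
j(c) = -17 - 31*c (j(c) = 3 - (31*c + 20) = 3 - (20 + 31*c) = 3 + (-20 - 31*c) = -17 - 31*c)
k(R, P) = 4
1/(k(-66, -16 + h) + j(63)) = 1/(4 + (-17 - 31*63)) = 1/(4 + (-17 - 1953)) = 1/(4 - 1970) = 1/(-1966) = -1/1966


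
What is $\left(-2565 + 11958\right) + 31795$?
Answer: $41188$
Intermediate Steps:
$\left(-2565 + 11958\right) + 31795 = 9393 + 31795 = 41188$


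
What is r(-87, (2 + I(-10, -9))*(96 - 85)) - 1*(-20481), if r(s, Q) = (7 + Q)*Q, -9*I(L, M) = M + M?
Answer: 22725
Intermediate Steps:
I(L, M) = -2*M/9 (I(L, M) = -(M + M)/9 = -2*M/9)
r(s, Q) = Q*(7 + Q)
r(-87, (2 + I(-10, -9))*(96 - 85)) - 1*(-20481) = ((2 - 2/9*(-9))*(96 - 85))*(7 + (2 - 2/9*(-9))*(96 - 85)) - 1*(-20481) = ((2 + 2)*11)*(7 + (2 + 2)*11) + 20481 = (4*11)*(7 + 4*11) + 20481 = 44*(7 + 44) + 20481 = 44*51 + 20481 = 2244 + 20481 = 22725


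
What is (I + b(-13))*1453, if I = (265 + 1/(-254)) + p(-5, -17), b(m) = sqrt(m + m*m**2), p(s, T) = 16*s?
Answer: 68275017/254 + 1453*I*sqrt(2210) ≈ 2.688e+5 + 68307.0*I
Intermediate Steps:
b(m) = sqrt(m + m**3)
I = 46989/254 (I = (265 + 1/(-254)) + 16*(-5) = (265 - 1/254) - 80 = 67309/254 - 80 = 46989/254 ≈ 185.00)
(I + b(-13))*1453 = (46989/254 + sqrt(-13 + (-13)**3))*1453 = (46989/254 + sqrt(-13 - 2197))*1453 = (46989/254 + sqrt(-2210))*1453 = (46989/254 + I*sqrt(2210))*1453 = 68275017/254 + 1453*I*sqrt(2210)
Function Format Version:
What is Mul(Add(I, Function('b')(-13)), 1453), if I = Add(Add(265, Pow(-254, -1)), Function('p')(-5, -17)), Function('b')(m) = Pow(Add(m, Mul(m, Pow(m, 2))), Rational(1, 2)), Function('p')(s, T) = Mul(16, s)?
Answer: Add(Rational(68275017, 254), Mul(1453, I, Pow(2210, Rational(1, 2)))) ≈ Add(2.6880e+5, Mul(68307., I))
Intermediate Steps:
Function('b')(m) = Pow(Add(m, Pow(m, 3)), Rational(1, 2))
I = Rational(46989, 254) (I = Add(Add(265, Pow(-254, -1)), Mul(16, -5)) = Add(Add(265, Rational(-1, 254)), -80) = Add(Rational(67309, 254), -80) = Rational(46989, 254) ≈ 185.00)
Mul(Add(I, Function('b')(-13)), 1453) = Mul(Add(Rational(46989, 254), Pow(Add(-13, Pow(-13, 3)), Rational(1, 2))), 1453) = Mul(Add(Rational(46989, 254), Pow(Add(-13, -2197), Rational(1, 2))), 1453) = Mul(Add(Rational(46989, 254), Pow(-2210, Rational(1, 2))), 1453) = Mul(Add(Rational(46989, 254), Mul(I, Pow(2210, Rational(1, 2)))), 1453) = Add(Rational(68275017, 254), Mul(1453, I, Pow(2210, Rational(1, 2))))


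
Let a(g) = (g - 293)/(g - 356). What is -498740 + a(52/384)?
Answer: -17038426505/34163 ≈ -4.9874e+5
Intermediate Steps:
a(g) = (-293 + g)/(-356 + g)
-498740 + a(52/384) = -498740 + (-293 + 52/384)/(-356 + 52/384) = -498740 + (-293 + 52*(1/384))/(-356 + 52*(1/384)) = -498740 + (-293 + 13/96)/(-356 + 13/96) = -498740 - 28115/96/(-34163/96) = -498740 - 96/34163*(-28115/96) = -498740 + 28115/34163 = -17038426505/34163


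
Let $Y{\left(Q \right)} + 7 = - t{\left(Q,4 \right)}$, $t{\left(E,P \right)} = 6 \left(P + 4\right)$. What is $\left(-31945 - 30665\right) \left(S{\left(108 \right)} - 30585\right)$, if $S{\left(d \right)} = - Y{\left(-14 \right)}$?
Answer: $1911483300$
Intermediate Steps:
$t{\left(E,P \right)} = 24 + 6 P$ ($t{\left(E,P \right)} = 6 \left(4 + P\right) = 24 + 6 P$)
$Y{\left(Q \right)} = -55$ ($Y{\left(Q \right)} = -7 - \left(24 + 6 \cdot 4\right) = -7 - \left(24 + 24\right) = -7 - 48 = -55$)
$S{\left(d \right)} = 55$ ($S{\left(d \right)} = \left(-1\right) \left(-55\right) = 55$)
$\left(-31945 - 30665\right) \left(S{\left(108 \right)} - 30585\right) = \left(-31945 - 30665\right) \left(55 - 30585\right) = \left(-62610\right) \left(-30530\right) = 1911483300$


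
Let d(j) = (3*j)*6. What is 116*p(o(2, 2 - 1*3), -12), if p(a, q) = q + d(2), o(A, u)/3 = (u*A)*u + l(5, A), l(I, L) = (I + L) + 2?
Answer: 2784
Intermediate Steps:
l(I, L) = 2 + I + L
d(j) = 18*j
o(A, u) = 21 + 3*A + 3*A*u² (o(A, u) = 3*((u*A)*u + (2 + 5 + A)) = 3*((A*u)*u + (7 + A)) = 3*(A*u² + (7 + A)) = 3*(7 + A + A*u²) = 21 + 3*A + 3*A*u²)
p(a, q) = 36 + q (p(a, q) = q + 18*2 = q + 36 = 36 + q)
116*p(o(2, 2 - 1*3), -12) = 116*(36 - 12) = 116*24 = 2784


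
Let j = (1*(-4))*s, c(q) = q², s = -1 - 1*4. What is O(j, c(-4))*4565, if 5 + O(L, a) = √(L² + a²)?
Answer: -22825 + 18260*√41 ≈ 94096.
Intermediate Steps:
s = -5 (s = -1 - 4 = -5)
j = 20 (j = (1*(-4))*(-5) = -4*(-5) = 20)
O(L, a) = -5 + √(L² + a²)
O(j, c(-4))*4565 = (-5 + √(20² + ((-4)²)²))*4565 = (-5 + √(400 + 16²))*4565 = (-5 + √(400 + 256))*4565 = (-5 + √656)*4565 = (-5 + 4*√41)*4565 = -22825 + 18260*√41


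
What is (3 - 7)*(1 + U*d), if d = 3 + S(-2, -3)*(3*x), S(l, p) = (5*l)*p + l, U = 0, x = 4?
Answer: -4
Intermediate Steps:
S(l, p) = l + 5*l*p (S(l, p) = 5*l*p + l = l + 5*l*p)
d = 339 (d = 3 + (-2*(1 + 5*(-3)))*(3*4) = 3 - 2*(1 - 15)*12 = 3 - 2*(-14)*12 = 3 + 28*12 = 3 + 336 = 339)
(3 - 7)*(1 + U*d) = (3 - 7)*(1 + 0*339) = -4*(1 + 0) = -4*1 = -4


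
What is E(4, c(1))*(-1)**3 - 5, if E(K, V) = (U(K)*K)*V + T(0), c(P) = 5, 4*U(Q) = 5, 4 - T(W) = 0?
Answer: -34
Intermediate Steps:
T(W) = 4 (T(W) = 4 - 1*0 = 4 + 0 = 4)
U(Q) = 5/4 (U(Q) = (1/4)*5 = 5/4)
E(K, V) = 4 + 5*K*V/4 (E(K, V) = (5*K/4)*V + 4 = 5*K*V/4 + 4 = 4 + 5*K*V/4)
E(4, c(1))*(-1)**3 - 5 = (4 + (5/4)*4*5)*(-1)**3 - 5 = (4 + 25)*(-1) - 5 = 29*(-1) - 5 = -29 - 5 = -34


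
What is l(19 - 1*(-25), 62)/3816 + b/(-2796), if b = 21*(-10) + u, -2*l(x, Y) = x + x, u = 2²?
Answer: 6907/111141 ≈ 0.062146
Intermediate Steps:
u = 4
l(x, Y) = -x (l(x, Y) = -(x + x)/2 = -x)
b = -206 (b = 21*(-10) + 4 = -210 + 4 = -206)
l(19 - 1*(-25), 62)/3816 + b/(-2796) = -(19 - 1*(-25))/3816 - 206/(-2796) = -(19 + 25)*(1/3816) - 206*(-1/2796) = -1*44*(1/3816) + 103/1398 = -44*1/3816 + 103/1398 = -11/954 + 103/1398 = 6907/111141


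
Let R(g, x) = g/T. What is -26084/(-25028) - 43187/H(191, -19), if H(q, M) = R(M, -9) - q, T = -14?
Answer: 3800408081/16612335 ≈ 228.77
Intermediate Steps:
R(g, x) = -g/14 (R(g, x) = g/(-14) = g*(-1/14) = -g/14)
H(q, M) = -q - M/14 (H(q, M) = -M/14 - q = -q - M/14)
-26084/(-25028) - 43187/H(191, -19) = -26084/(-25028) - 43187/(-1*191 - 1/14*(-19)) = -26084*(-1/25028) - 43187/(-191 + 19/14) = 6521/6257 - 43187/(-2655/14) = 6521/6257 - 43187*(-14/2655) = 6521/6257 + 604618/2655 = 3800408081/16612335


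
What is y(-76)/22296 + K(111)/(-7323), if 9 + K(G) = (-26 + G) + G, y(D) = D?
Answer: -131275/4535378 ≈ -0.028945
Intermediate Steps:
K(G) = -35 + 2*G (K(G) = -9 + ((-26 + G) + G) = -9 + (-26 + 2*G) = -35 + 2*G)
y(-76)/22296 + K(111)/(-7323) = -76/22296 + (-35 + 2*111)/(-7323) = -76*1/22296 + (-35 + 222)*(-1/7323) = -19/5574 + 187*(-1/7323) = -19/5574 - 187/7323 = -131275/4535378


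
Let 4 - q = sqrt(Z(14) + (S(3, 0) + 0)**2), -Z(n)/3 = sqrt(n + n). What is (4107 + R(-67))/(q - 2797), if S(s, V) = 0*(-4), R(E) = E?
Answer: -4040/(2793 + I*sqrt(6)*7**(1/4)) ≈ -1.4465 + 0.0020634*I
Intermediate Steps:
S(s, V) = 0
Z(n) = -3*sqrt(2)*sqrt(n) (Z(n) = -3*sqrt(n + n) = -3*sqrt(2)*sqrt(n))
q = 4 - I*sqrt(6)*7**(1/4) (q = 4 - sqrt(-3*sqrt(2)*sqrt(14) + (0 + 0)**2) = 4 - sqrt(-6*sqrt(7) + 0**2) = 4 - sqrt(-6*sqrt(7) + 0) = 4 - sqrt(-6*sqrt(7)) = 4 - I*sqrt(6)*7**(1/4) ≈ 4.0 - 3.9843*I)
(4107 + R(-67))/(q - 2797) = (4107 - 67)/((4 - I*sqrt(6)*7**(1/4)) - 2797) = 4040/(-2793 - I*sqrt(6)*7**(1/4))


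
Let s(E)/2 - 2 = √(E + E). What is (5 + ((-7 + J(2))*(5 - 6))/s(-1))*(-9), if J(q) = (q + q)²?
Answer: 9*(-10*√2 + 11*I)/(2*(√2 - 2*I)) ≈ -31.5 - 9.5459*I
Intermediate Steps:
s(E) = 4 + 2*√2*√E (s(E) = 4 + 2*√(E + E) = 4 + 2*√(2*E) = 4 + 2*(√2*√E) = 4 + 2*√2*√E)
J(q) = 4*q² (J(q) = (2*q)² = 4*q²)
(5 + ((-7 + J(2))*(5 - 6))/s(-1))*(-9) = (5 + ((-7 + 4*2²)*(5 - 6))/(4 + 2*√2*√(-1)))*(-9) = (5 + ((-7 + 4*4)*(-1))/(4 + 2*√2*I))*(-9) = (5 + ((-7 + 16)*(-1))/(4 + 2*I*√2))*(-9) = (5 + (9*(-1))/(4 + 2*I*√2))*(-9) = (5 - 9/(4 + 2*I*√2))*(-9) = -45 + 81/(4 + 2*I*√2)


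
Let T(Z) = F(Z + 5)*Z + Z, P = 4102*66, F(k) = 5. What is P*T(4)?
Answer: 6497568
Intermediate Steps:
P = 270732
T(Z) = 6*Z (T(Z) = 5*Z + Z = 6*Z)
P*T(4) = 270732*(6*4) = 270732*24 = 6497568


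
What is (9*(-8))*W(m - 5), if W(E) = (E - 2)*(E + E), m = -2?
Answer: -9072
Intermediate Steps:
W(E) = 2*E*(-2 + E) (W(E) = (-2 + E)*(2*E) = 2*E*(-2 + E))
(9*(-8))*W(m - 5) = (9*(-8))*(2*(-2 - 5)*(-2 + (-2 - 5))) = -144*(-7)*(-2 - 7) = -144*(-7)*(-9) = -72*126 = -9072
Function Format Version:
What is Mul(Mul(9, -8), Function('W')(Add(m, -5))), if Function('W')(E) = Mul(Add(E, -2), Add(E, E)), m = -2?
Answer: -9072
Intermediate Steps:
Function('W')(E) = Mul(2, E, Add(-2, E)) (Function('W')(E) = Mul(Add(-2, E), Mul(2, E)) = Mul(2, E, Add(-2, E)))
Mul(Mul(9, -8), Function('W')(Add(m, -5))) = Mul(Mul(9, -8), Mul(2, Add(-2, -5), Add(-2, Add(-2, -5)))) = Mul(-72, Mul(2, -7, Add(-2, -7))) = Mul(-72, Mul(2, -7, -9)) = Mul(-72, 126) = -9072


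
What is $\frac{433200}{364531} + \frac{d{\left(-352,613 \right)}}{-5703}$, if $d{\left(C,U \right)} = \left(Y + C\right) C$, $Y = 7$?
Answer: $- \frac{13932701680}{692973431} \approx -20.106$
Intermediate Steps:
$d{\left(C,U \right)} = C \left(7 + C\right)$ ($d{\left(C,U \right)} = \left(7 + C\right) C = C \left(7 + C\right)$)
$\frac{433200}{364531} + \frac{d{\left(-352,613 \right)}}{-5703} = \frac{433200}{364531} + \frac{\left(-352\right) \left(7 - 352\right)}{-5703} = 433200 \cdot \frac{1}{364531} + \left(-352\right) \left(-345\right) \left(- \frac{1}{5703}\right) = \frac{433200}{364531} + 121440 \left(- \frac{1}{5703}\right) = \frac{433200}{364531} - \frac{40480}{1901} = - \frac{13932701680}{692973431}$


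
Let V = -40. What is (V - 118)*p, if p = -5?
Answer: 790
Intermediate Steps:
(V - 118)*p = (-40 - 118)*(-5) = -158*(-5) = 790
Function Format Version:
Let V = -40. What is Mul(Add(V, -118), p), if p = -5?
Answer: 790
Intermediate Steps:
Mul(Add(V, -118), p) = Mul(Add(-40, -118), -5) = Mul(-158, -5) = 790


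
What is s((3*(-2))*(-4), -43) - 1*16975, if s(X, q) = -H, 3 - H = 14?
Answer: -16964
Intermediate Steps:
H = -11 (H = 3 - 1*14 = 3 - 14 = -11)
s(X, q) = 11 (s(X, q) = -1*(-11) = 11)
s((3*(-2))*(-4), -43) - 1*16975 = 11 - 1*16975 = 11 - 16975 = -16964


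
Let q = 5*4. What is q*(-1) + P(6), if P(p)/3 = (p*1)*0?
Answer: -20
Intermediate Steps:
q = 20
P(p) = 0 (P(p) = 3*((p*1)*0) = 3*(p*0) = 3*0 = 0)
q*(-1) + P(6) = 20*(-1) + 0 = -20 + 0 = -20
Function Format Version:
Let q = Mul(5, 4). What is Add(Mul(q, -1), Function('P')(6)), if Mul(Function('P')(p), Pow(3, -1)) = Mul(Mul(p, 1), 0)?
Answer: -20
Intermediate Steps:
q = 20
Function('P')(p) = 0 (Function('P')(p) = Mul(3, Mul(Mul(p, 1), 0)) = Mul(3, Mul(p, 0)) = Mul(3, 0) = 0)
Add(Mul(q, -1), Function('P')(6)) = Add(Mul(20, -1), 0) = Add(-20, 0) = -20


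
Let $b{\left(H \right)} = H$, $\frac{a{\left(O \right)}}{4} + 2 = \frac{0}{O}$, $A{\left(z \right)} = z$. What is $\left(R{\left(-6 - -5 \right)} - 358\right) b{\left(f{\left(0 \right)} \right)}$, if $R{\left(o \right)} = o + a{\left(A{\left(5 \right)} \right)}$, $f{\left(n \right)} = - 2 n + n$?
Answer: $0$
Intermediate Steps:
$f{\left(n \right)} = - n$
$a{\left(O \right)} = -8$ ($a{\left(O \right)} = -8 + 4 \frac{0}{O} = -8 + 4 \cdot 0 = -8 + 0 = -8$)
$R{\left(o \right)} = -8 + o$ ($R{\left(o \right)} = o - 8 = -8 + o$)
$\left(R{\left(-6 - -5 \right)} - 358\right) b{\left(f{\left(0 \right)} \right)} = \left(\left(-8 - 1\right) - 358\right) \left(\left(-1\right) 0\right) = \left(\left(-8 + \left(-6 + 5\right)\right) - 358\right) 0 = \left(\left(-8 - 1\right) - 358\right) 0 = \left(-9 - 358\right) 0 = \left(-367\right) 0 = 0$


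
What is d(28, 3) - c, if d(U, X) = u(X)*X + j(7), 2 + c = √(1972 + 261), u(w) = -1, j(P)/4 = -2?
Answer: -9 - √2233 ≈ -56.255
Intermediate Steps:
j(P) = -8 (j(P) = 4*(-2) = -8)
c = -2 + √2233 (c = -2 + √(1972 + 261) = -2 + √2233 ≈ 45.255)
d(U, X) = -8 - X (d(U, X) = -X - 8 = -8 - X)
d(28, 3) - c = (-8 - 1*3) - (-2 + √2233) = (-8 - 3) + (2 - √2233) = -11 + (2 - √2233) = -9 - √2233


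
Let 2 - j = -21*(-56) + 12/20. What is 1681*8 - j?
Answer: 73113/5 ≈ 14623.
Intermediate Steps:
j = -5873/5 (j = 2 - (-21*(-56) + 12/20) = 2 - (1176 + 12*(1/20)) = 2 - (1176 + 3/5) = 2 - 1*5883/5 = 2 - 5883/5 = -5873/5 ≈ -1174.6)
1681*8 - j = 1681*8 - 1*(-5873/5) = 13448 + 5873/5 = 73113/5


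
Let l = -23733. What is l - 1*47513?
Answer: -71246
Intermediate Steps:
l - 1*47513 = -23733 - 1*47513 = -23733 - 47513 = -71246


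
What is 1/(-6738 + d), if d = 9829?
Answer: 1/3091 ≈ 0.00032352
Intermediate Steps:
1/(-6738 + d) = 1/(-6738 + 9829) = 1/3091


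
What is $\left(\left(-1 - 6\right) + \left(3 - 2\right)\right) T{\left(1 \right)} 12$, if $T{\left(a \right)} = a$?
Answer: $-72$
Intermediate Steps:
$\left(\left(-1 - 6\right) + \left(3 - 2\right)\right) T{\left(1 \right)} 12 = \left(\left(-1 - 6\right) + \left(3 - 2\right)\right) 1 \cdot 12 = \left(-7 + 1\right) 1 \cdot 12 = \left(-6\right) 1 \cdot 12 = \left(-6\right) 12 = -72$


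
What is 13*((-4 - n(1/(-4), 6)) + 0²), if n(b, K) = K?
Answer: -130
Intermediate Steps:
13*((-4 - n(1/(-4), 6)) + 0²) = 13*((-4 - 1*6) + 0²) = 13*((-4 - 6) + 0) = 13*(-10 + 0) = 13*(-10) = -130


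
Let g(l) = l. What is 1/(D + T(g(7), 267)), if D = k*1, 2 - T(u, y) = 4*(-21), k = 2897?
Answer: 1/2983 ≈ 0.00033523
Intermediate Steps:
T(u, y) = 86 (T(u, y) = 2 - 4*(-21) = 2 - 1*(-84) = 2 + 84 = 86)
D = 2897 (D = 2897*1 = 2897)
1/(D + T(g(7), 267)) = 1/(2897 + 86) = 1/2983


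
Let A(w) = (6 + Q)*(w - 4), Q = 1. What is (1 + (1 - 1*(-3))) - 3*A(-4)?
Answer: 173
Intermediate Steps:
A(w) = -28 + 7*w (A(w) = (6 + 1)*(w - 4) = 7*(-4 + w) = -28 + 7*w)
(1 + (1 - 1*(-3))) - 3*A(-4) = (1 + (1 - 1*(-3))) - 3*(-28 + 7*(-4)) = (1 + (1 + 3)) - 3*(-28 - 28) = (1 + 4) - 3*(-56) = 5 + 168 = 173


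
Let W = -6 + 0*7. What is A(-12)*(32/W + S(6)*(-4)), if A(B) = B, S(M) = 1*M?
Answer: 352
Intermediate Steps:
S(M) = M
W = -6 (W = -6 + 0 = -6)
A(-12)*(32/W + S(6)*(-4)) = -12*(32/(-6) + 6*(-4)) = -12*(32*(-⅙) - 24) = -12*(-16/3 - 24) = -12*(-88/3) = 352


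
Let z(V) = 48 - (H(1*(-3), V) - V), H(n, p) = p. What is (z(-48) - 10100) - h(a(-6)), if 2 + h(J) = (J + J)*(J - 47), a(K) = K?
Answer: -10686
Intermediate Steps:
h(J) = -2 + 2*J*(-47 + J) (h(J) = -2 + (J + J)*(J - 47) = -2 + (2*J)*(-47 + J) = -2 + 2*J*(-47 + J))
z(V) = 48 (z(V) = 48 - (V - V) = 48 - 1*0 = 48 + 0 = 48)
(z(-48) - 10100) - h(a(-6)) = (48 - 10100) - (-2 - 94*(-6) + 2*(-6)²) = -10052 - (-2 + 564 + 2*36) = -10052 - (-2 + 564 + 72) = -10052 - 1*634 = -10052 - 634 = -10686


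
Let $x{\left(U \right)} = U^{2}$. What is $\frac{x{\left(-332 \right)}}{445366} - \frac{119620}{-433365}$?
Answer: $\frac{10104190468}{19300603659} \approx 0.52352$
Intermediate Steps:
$\frac{x{\left(-332 \right)}}{445366} - \frac{119620}{-433365} = \frac{\left(-332\right)^{2}}{445366} - \frac{119620}{-433365} = 110224 \cdot \frac{1}{445366} - - \frac{23924}{86673} = \frac{55112}{222683} + \frac{23924}{86673} = \frac{10104190468}{19300603659}$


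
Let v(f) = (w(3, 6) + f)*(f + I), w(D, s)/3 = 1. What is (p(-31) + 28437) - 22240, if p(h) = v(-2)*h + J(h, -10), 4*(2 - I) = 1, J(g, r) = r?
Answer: 24779/4 ≈ 6194.8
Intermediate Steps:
w(D, s) = 3 (w(D, s) = 3*1 = 3)
I = 7/4 (I = 2 - ¼*1 = 2 - ¼ = 7/4 ≈ 1.7500)
v(f) = (3 + f)*(7/4 + f) (v(f) = (3 + f)*(f + 7/4) = (3 + f)*(7/4 + f))
p(h) = -10 - h/4 (p(h) = (21/4 + (-2)² + (19/4)*(-2))*h - 10 = (21/4 + 4 - 19/2)*h - 10 = -h/4 - 10 = -10 - h/4)
(p(-31) + 28437) - 22240 = ((-10 - ¼*(-31)) + 28437) - 22240 = ((-10 + 31/4) + 28437) - 22240 = (-9/4 + 28437) - 22240 = 113739/4 - 22240 = 24779/4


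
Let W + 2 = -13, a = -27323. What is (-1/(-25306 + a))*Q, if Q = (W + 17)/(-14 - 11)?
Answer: -2/1315725 ≈ -1.5201e-6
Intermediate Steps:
W = -15 (W = -2 - 13 = -15)
Q = -2/25 (Q = (-15 + 17)/(-14 - 11) = 2/(-25) = 2*(-1/25) = -2/25 ≈ -0.080000)
(-1/(-25306 + a))*Q = -1/(-25306 - 27323)*(-2/25) = -1/(-52629)*(-2/25) = -1*(-1/52629)*(-2/25) = (1/52629)*(-2/25) = -2/1315725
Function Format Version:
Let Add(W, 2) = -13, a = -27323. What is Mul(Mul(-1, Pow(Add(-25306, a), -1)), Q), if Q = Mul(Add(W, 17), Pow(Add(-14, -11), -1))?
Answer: Rational(-2, 1315725) ≈ -1.5201e-6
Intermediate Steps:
W = -15 (W = Add(-2, -13) = -15)
Q = Rational(-2, 25) (Q = Mul(Add(-15, 17), Pow(Add(-14, -11), -1)) = Mul(2, Pow(-25, -1)) = Mul(2, Rational(-1, 25)) = Rational(-2, 25) ≈ -0.080000)
Mul(Mul(-1, Pow(Add(-25306, a), -1)), Q) = Mul(Mul(-1, Pow(Add(-25306, -27323), -1)), Rational(-2, 25)) = Mul(Mul(-1, Pow(-52629, -1)), Rational(-2, 25)) = Mul(Mul(-1, Rational(-1, 52629)), Rational(-2, 25)) = Mul(Rational(1, 52629), Rational(-2, 25)) = Rational(-2, 1315725)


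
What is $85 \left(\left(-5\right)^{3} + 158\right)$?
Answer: $2805$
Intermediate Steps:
$85 \left(\left(-5\right)^{3} + 158\right) = 85 \left(-125 + 158\right) = 85 \cdot 33 = 2805$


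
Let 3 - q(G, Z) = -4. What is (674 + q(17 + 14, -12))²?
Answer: 463761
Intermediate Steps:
q(G, Z) = 7 (q(G, Z) = 3 - 1*(-4) = 3 + 4 = 7)
(674 + q(17 + 14, -12))² = (674 + 7)² = 681² = 463761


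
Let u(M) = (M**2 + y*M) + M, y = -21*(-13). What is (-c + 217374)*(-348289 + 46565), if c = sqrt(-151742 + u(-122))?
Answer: -65586952776 + 301724*I*sqrt(170286) ≈ -6.5587e+10 + 1.2451e+8*I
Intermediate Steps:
y = 273
u(M) = M**2 + 274*M (u(M) = (M**2 + 273*M) + M = M**2 + 274*M)
c = I*sqrt(170286) (c = sqrt(-151742 - 122*(274 - 122)) = sqrt(-151742 - 122*152) = sqrt(-151742 - 18544) = sqrt(-170286) = I*sqrt(170286) ≈ 412.66*I)
(-c + 217374)*(-348289 + 46565) = (-I*sqrt(170286) + 217374)*(-348289 + 46565) = (-I*sqrt(170286) + 217374)*(-301724) = (217374 - I*sqrt(170286))*(-301724) = -65586952776 + 301724*I*sqrt(170286)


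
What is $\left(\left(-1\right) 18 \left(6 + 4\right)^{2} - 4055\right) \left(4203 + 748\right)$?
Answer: $-28988105$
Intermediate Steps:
$\left(\left(-1\right) 18 \left(6 + 4\right)^{2} - 4055\right) \left(4203 + 748\right) = \left(- 18 \cdot 10^{2} - 4055\right) 4951 = \left(\left(-18\right) 100 - 4055\right) 4951 = \left(-1800 - 4055\right) 4951 = \left(-5855\right) 4951 = -28988105$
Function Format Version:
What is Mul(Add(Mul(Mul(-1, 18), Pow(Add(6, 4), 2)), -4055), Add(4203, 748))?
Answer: -28988105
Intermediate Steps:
Mul(Add(Mul(Mul(-1, 18), Pow(Add(6, 4), 2)), -4055), Add(4203, 748)) = Mul(Add(Mul(-18, Pow(10, 2)), -4055), 4951) = Mul(Add(Mul(-18, 100), -4055), 4951) = Mul(Add(-1800, -4055), 4951) = Mul(-5855, 4951) = -28988105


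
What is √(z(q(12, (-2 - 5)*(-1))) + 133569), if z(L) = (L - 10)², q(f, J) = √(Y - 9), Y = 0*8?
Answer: 2*√(33415 - 15*I) ≈ 365.6 - 0.082058*I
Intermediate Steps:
Y = 0
q(f, J) = 3*I (q(f, J) = √(0 - 9) = √(-9) = 3*I)
z(L) = (-10 + L)²
√(z(q(12, (-2 - 5)*(-1))) + 133569) = √((-10 + 3*I)² + 133569) = √(133569 + (-10 + 3*I)²)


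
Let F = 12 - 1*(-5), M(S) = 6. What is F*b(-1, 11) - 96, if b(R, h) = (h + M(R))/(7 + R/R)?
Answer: -479/8 ≈ -59.875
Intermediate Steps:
F = 17 (F = 12 + 5 = 17)
b(R, h) = 3/4 + h/8 (b(R, h) = (h + 6)/(7 + R/R) = (6 + h)/(7 + 1) = (6 + h)/8 = (6 + h)*(1/8) = 3/4 + h/8)
F*b(-1, 11) - 96 = 17*(3/4 + (1/8)*11) - 96 = 17*(3/4 + 11/8) - 96 = 17*(17/8) - 96 = 289/8 - 96 = -479/8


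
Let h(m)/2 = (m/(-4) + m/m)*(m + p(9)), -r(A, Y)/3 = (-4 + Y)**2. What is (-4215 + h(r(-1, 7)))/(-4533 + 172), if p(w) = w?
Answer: 642/623 ≈ 1.0305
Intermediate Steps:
r(A, Y) = -3*(-4 + Y)**2
h(m) = 2*(1 - m/4)*(9 + m) (h(m) = 2*((m/(-4) + m/m)*(m + 9)) = 2*((m*(-1/4) + 1)*(9 + m)) = 2*((-m/4 + 1)*(9 + m)) = 2*((1 - m/4)*(9 + m)) = 2*(1 - m/4)*(9 + m))
(-4215 + h(r(-1, 7)))/(-4533 + 172) = (-4215 + (18 - (-15)*(-4 + 7)**2/2 - 9*(-4 + 7)**4/2))/(-4533 + 172) = (-4215 + (18 - (-15)*3**2/2 - (-3*3**2)**2/2))/(-4361) = (-4215 + (18 - (-15)*9/2 - (-3*9)**2/2))*(-1/4361) = (-4215 + (18 - 5/2*(-27) - 1/2*(-27)**2))*(-1/4361) = (-4215 + (18 + 135/2 - 1/2*729))*(-1/4361) = (-4215 + (18 + 135/2 - 729/2))*(-1/4361) = (-4215 - 279)*(-1/4361) = -4494*(-1/4361) = 642/623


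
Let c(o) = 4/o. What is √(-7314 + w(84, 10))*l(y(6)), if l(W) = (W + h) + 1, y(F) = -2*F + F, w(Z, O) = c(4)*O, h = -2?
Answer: -14*I*√1826 ≈ -598.24*I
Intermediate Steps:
w(Z, O) = O (w(Z, O) = (4/4)*O = (4*(¼))*O = 1*O = O)
y(F) = -F
l(W) = -1 + W (l(W) = (W - 2) + 1 = (-2 + W) + 1 = -1 + W)
√(-7314 + w(84, 10))*l(y(6)) = √(-7314 + 10)*(-1 - 1*6) = √(-7304)*(-1 - 6) = (2*I*√1826)*(-7) = -14*I*√1826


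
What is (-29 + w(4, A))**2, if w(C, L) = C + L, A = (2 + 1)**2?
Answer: 256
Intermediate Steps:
A = 9 (A = 3**2 = 9)
(-29 + w(4, A))**2 = (-29 + (4 + 9))**2 = (-29 + 13)**2 = (-16)**2 = 256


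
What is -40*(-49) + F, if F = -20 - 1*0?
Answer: 1940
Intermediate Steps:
F = -20 (F = -20 + 0 = -20)
-40*(-49) + F = -40*(-49) - 20 = 1960 - 20 = 1940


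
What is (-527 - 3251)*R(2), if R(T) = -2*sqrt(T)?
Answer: 7556*sqrt(2) ≈ 10686.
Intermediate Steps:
(-527 - 3251)*R(2) = (-527 - 3251)*(-2*sqrt(2)) = -(-7556)*sqrt(2) = 7556*sqrt(2)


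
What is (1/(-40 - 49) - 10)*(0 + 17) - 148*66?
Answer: -884499/89 ≈ -9938.2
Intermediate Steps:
(1/(-40 - 49) - 10)*(0 + 17) - 148*66 = (1/(-89) - 10)*17 - 9768 = (-1/89 - 10)*17 - 9768 = -891/89*17 - 9768 = -15147/89 - 9768 = -884499/89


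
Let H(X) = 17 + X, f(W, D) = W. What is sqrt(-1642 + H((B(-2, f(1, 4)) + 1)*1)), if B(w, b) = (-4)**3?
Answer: 2*I*sqrt(422) ≈ 41.085*I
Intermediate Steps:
B(w, b) = -64
sqrt(-1642 + H((B(-2, f(1, 4)) + 1)*1)) = sqrt(-1642 + (17 + (-64 + 1)*1)) = sqrt(-1642 + (17 - 63*1)) = sqrt(-1642 + (17 - 63)) = sqrt(-1642 - 46) = sqrt(-1688) = 2*I*sqrt(422)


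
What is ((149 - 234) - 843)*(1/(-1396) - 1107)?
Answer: 358526536/349 ≈ 1.0273e+6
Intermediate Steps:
((149 - 234) - 843)*(1/(-1396) - 1107) = (-85 - 843)*(-1/1396 - 1107) = -928*(-1545373/1396) = 358526536/349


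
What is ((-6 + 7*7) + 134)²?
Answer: 31329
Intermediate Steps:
((-6 + 7*7) + 134)² = ((-6 + 49) + 134)² = (43 + 134)² = 177² = 31329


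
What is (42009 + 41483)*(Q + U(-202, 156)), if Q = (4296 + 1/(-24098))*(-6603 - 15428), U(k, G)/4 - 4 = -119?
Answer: -95213045889842562/12049 ≈ -7.9022e+12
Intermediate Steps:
U(k, G) = -460 (U(k, G) = 16 + 4*(-119) = 16 - 476 = -460)
Q = -2280759429217/24098 (Q = (4296 - 1/24098)*(-22031) = (103525007/24098)*(-22031) = -2280759429217/24098 ≈ -9.4645e+7)
(42009 + 41483)*(Q + U(-202, 156)) = (42009 + 41483)*(-2280759429217/24098 - 460) = 83492*(-2280770514297/24098) = -95213045889842562/12049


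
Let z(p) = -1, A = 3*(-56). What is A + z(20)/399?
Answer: -67033/399 ≈ -168.00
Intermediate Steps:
A = -168
A + z(20)/399 = -168 - 1/399 = -67033/399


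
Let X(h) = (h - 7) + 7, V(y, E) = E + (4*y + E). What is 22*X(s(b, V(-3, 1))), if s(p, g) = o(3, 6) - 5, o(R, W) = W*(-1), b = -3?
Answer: -242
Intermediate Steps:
o(R, W) = -W
V(y, E) = 2*E + 4*y (V(y, E) = E + (E + 4*y) = 2*E + 4*y)
s(p, g) = -11 (s(p, g) = -1*6 - 5 = -6 - 5 = -11)
X(h) = h (X(h) = (-7 + h) + 7 = h)
22*X(s(b, V(-3, 1))) = 22*(-11) = -242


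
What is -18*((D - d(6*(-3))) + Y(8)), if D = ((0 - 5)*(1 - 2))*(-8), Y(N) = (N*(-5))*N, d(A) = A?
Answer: 6156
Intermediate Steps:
Y(N) = -5*N² (Y(N) = (-5*N)*N = -5*N²)
D = -40 (D = -5*(-1)*(-8) = 5*(-8) = -40)
-18*((D - d(6*(-3))) + Y(8)) = -18*((-40 - 6*(-3)) - 5*8²) = -18*((-40 - 1*(-18)) - 5*64) = -18*((-40 + 18) - 320) = -18*(-22 - 320) = -18*(-342) = 6156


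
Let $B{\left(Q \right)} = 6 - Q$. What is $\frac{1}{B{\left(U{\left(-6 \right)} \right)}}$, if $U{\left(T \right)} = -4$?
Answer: $\frac{1}{10} \approx 0.1$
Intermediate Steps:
$\frac{1}{B{\left(U{\left(-6 \right)} \right)}} = \frac{1}{6 - -4} = \frac{1}{6 + 4} = \frac{1}{10}$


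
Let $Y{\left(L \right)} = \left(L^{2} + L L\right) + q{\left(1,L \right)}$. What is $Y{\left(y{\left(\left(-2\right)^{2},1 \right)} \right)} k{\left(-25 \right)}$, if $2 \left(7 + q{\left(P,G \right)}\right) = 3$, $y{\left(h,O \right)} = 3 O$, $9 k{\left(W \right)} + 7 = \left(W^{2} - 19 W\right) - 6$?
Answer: $\frac{27175}{18} \approx 1509.7$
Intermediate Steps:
$k{\left(W \right)} = - \frac{13}{9} - \frac{19 W}{9} + \frac{W^{2}}{9}$ ($k{\left(W \right)} = - \frac{7}{9} + \frac{\left(W^{2} - 19 W\right) - 6}{9} = - \frac{7}{9} + \frac{-6 + W^{2} - 19 W}{9} = - \frac{7}{9} - \left(\frac{2}{3} - \frac{W^{2}}{9} + \frac{19 W}{9}\right) = - \frac{13}{9} - \frac{19 W}{9} + \frac{W^{2}}{9}$)
$q{\left(P,G \right)} = - \frac{11}{2}$ ($q{\left(P,G \right)} = -7 + \frac{1}{2} \cdot 3 = -7 + \frac{3}{2} = - \frac{11}{2}$)
$Y{\left(L \right)} = - \frac{11}{2} + 2 L^{2}$ ($Y{\left(L \right)} = \left(L^{2} + L L\right) - \frac{11}{2} = \left(L^{2} + L^{2}\right) - \frac{11}{2} = 2 L^{2} - \frac{11}{2} = - \frac{11}{2} + 2 L^{2}$)
$Y{\left(y{\left(\left(-2\right)^{2},1 \right)} \right)} k{\left(-25 \right)} = \left(- \frac{11}{2} + 2 \left(3 \cdot 1\right)^{2}\right) \left(- \frac{13}{9} - - \frac{475}{9} + \frac{\left(-25\right)^{2}}{9}\right) = \left(- \frac{11}{2} + 2 \cdot 3^{2}\right) \left(- \frac{13}{9} + \frac{475}{9} + \frac{1}{9} \cdot 625\right) = \left(- \frac{11}{2} + 2 \cdot 9\right) \left(- \frac{13}{9} + \frac{475}{9} + \frac{625}{9}\right) = \left(- \frac{11}{2} + 18\right) \frac{1087}{9} = \frac{25}{2} \cdot \frac{1087}{9} = \frac{27175}{18}$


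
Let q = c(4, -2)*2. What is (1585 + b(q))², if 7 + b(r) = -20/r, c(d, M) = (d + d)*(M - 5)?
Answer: 1952667721/784 ≈ 2.4906e+6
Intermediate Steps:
c(d, M) = 2*d*(-5 + M) (c(d, M) = (2*d)*(-5 + M) = 2*d*(-5 + M))
q = -112 (q = (2*4*(-5 - 2))*2 = (2*4*(-7))*2 = -56*2 = -112)
b(r) = -7 - 20/r
(1585 + b(q))² = (1585 + (-7 - 20/(-112)))² = (1585 + (-7 - 20*(-1/112)))² = (1585 + (-7 + 5/28))² = (1585 - 191/28)² = (44189/28)² = 1952667721/784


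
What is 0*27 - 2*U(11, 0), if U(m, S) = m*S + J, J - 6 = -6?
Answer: 0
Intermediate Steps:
J = 0 (J = 6 - 6 = 0)
U(m, S) = S*m (U(m, S) = m*S + 0 = S*m + 0 = S*m)
0*27 - 2*U(11, 0) = 0*27 - 0*11 = 0 - 2*0 = 0 + 0 = 0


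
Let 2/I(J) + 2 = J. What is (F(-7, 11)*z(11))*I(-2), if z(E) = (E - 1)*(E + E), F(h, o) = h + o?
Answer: -440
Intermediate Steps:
I(J) = 2/(-2 + J)
z(E) = 2*E*(-1 + E) (z(E) = (-1 + E)*(2*E) = 2*E*(-1 + E))
(F(-7, 11)*z(11))*I(-2) = ((-7 + 11)*(2*11*(-1 + 11)))*(2/(-2 - 2)) = (4*(2*11*10))*(2/(-4)) = (4*220)*(2*(-¼)) = 880*(-½) = -440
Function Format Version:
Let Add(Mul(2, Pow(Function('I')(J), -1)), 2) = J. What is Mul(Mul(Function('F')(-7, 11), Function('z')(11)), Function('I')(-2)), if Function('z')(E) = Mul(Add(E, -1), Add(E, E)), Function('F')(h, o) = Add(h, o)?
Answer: -440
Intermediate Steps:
Function('I')(J) = Mul(2, Pow(Add(-2, J), -1))
Function('z')(E) = Mul(2, E, Add(-1, E)) (Function('z')(E) = Mul(Add(-1, E), Mul(2, E)) = Mul(2, E, Add(-1, E)))
Mul(Mul(Function('F')(-7, 11), Function('z')(11)), Function('I')(-2)) = Mul(Mul(Add(-7, 11), Mul(2, 11, Add(-1, 11))), Mul(2, Pow(Add(-2, -2), -1))) = Mul(Mul(4, Mul(2, 11, 10)), Mul(2, Pow(-4, -1))) = Mul(Mul(4, 220), Mul(2, Rational(-1, 4))) = Mul(880, Rational(-1, 2)) = -440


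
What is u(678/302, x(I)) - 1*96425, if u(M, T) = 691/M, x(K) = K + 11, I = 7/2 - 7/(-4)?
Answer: -32583734/339 ≈ -96117.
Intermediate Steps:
I = 21/4 (I = 7*(½) - 7*(-¼) = 7/2 + 7/4 = 21/4 ≈ 5.2500)
x(K) = 11 + K
u(678/302, x(I)) - 1*96425 = 691/((678/302)) - 1*96425 = 691/((678*(1/302))) - 96425 = 691/(339/151) - 96425 = 691*(151/339) - 96425 = 104341/339 - 96425 = -32583734/339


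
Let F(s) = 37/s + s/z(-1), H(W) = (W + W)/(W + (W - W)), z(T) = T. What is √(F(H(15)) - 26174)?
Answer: I*√104630/2 ≈ 161.73*I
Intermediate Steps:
H(W) = 2 (H(W) = (2*W)/(W + 0) = (2*W)/W = 2)
F(s) = -s + 37/s (F(s) = 37/s + s/(-1) = 37/s + s*(-1) = 37/s - s = -s + 37/s)
√(F(H(15)) - 26174) = √((-1*2 + 37/2) - 26174) = √((-2 + 37*(½)) - 26174) = √((-2 + 37/2) - 26174) = √(33/2 - 26174) = √(-52315/2) = I*√104630/2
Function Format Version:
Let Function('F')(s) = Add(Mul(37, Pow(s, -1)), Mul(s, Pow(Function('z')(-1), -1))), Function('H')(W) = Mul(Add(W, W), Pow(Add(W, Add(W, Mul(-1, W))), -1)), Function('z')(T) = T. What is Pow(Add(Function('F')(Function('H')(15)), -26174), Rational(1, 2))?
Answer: Mul(Rational(1, 2), I, Pow(104630, Rational(1, 2))) ≈ Mul(161.73, I)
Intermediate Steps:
Function('H')(W) = 2 (Function('H')(W) = Mul(Mul(2, W), Pow(Add(W, 0), -1)) = Mul(Mul(2, W), Pow(W, -1)) = 2)
Function('F')(s) = Add(Mul(-1, s), Mul(37, Pow(s, -1))) (Function('F')(s) = Add(Mul(37, Pow(s, -1)), Mul(s, Pow(-1, -1))) = Add(Mul(37, Pow(s, -1)), Mul(s, -1)) = Add(Mul(37, Pow(s, -1)), Mul(-1, s)) = Add(Mul(-1, s), Mul(37, Pow(s, -1))))
Pow(Add(Function('F')(Function('H')(15)), -26174), Rational(1, 2)) = Pow(Add(Add(Mul(-1, 2), Mul(37, Pow(2, -1))), -26174), Rational(1, 2)) = Pow(Add(Add(-2, Mul(37, Rational(1, 2))), -26174), Rational(1, 2)) = Pow(Add(Add(-2, Rational(37, 2)), -26174), Rational(1, 2)) = Pow(Add(Rational(33, 2), -26174), Rational(1, 2)) = Pow(Rational(-52315, 2), Rational(1, 2)) = Mul(Rational(1, 2), I, Pow(104630, Rational(1, 2)))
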